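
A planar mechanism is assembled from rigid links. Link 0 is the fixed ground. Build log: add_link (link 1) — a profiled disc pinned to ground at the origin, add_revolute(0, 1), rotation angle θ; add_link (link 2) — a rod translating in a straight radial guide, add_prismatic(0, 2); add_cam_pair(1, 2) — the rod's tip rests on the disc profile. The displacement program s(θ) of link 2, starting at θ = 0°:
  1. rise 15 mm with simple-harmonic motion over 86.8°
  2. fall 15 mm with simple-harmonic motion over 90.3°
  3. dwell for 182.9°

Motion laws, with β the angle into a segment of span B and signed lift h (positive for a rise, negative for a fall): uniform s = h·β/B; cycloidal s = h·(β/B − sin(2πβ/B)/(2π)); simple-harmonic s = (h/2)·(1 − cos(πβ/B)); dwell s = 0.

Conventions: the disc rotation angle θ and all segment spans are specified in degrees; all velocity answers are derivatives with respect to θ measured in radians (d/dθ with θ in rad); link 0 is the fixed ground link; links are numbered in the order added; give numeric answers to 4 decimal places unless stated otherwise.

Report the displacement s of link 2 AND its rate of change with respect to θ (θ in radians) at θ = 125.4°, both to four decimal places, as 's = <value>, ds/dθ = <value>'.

seg 1 [0°–86.8°] simple-harmonic, h=15: full span → s += 15 → s = 15.0000
seg 2 [86.8°–177.1°] simple-harmonic, h=-15: θ=125.4° here. β=38.6, B=90.3. -15/2·(1 − cos(π·0.4275)) = -5.8057 → s = 9.1943
velocity in seg [86.8°–177.1°] (simple-harmonic), θ in radians: β = 38.6° = 0.6737 rad, B = 90.3° = 1.5760 rad; ds/dθ = (πh/(2B)) sin(πβ/B) = (π·(-15)/(2·1.5760)) sin(π·0.4275) = -14.563672 mm/rad

s = 9.1943, ds/dθ = -14.5637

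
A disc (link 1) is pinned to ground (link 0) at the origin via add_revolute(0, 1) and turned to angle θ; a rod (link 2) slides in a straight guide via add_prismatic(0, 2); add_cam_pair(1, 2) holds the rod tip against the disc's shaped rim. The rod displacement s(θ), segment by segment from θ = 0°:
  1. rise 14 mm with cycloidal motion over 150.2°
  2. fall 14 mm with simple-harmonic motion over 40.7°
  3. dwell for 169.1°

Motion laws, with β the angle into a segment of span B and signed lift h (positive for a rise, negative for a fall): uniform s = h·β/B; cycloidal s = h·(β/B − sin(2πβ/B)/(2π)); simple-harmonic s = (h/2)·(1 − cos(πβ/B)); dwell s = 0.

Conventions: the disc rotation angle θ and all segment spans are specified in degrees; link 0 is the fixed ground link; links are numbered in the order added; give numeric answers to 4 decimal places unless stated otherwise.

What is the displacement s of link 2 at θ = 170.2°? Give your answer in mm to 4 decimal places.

segment 1 (0° to 150.2°, cycloidal, h = 14) is passed completely: s = 0.0000 + (14) = 14.0000
θ = 170.2° falls in segment 2 (150.2° to 190.9°, simple-harmonic, h = -14): β = 170.2 − 150.2 = 20°, B = 40.7°; Δs = -14/2·(1 − cos(π·0.4914)) = -6.8109; s = 14.0000 − 6.8109 = 7.1891

7.1891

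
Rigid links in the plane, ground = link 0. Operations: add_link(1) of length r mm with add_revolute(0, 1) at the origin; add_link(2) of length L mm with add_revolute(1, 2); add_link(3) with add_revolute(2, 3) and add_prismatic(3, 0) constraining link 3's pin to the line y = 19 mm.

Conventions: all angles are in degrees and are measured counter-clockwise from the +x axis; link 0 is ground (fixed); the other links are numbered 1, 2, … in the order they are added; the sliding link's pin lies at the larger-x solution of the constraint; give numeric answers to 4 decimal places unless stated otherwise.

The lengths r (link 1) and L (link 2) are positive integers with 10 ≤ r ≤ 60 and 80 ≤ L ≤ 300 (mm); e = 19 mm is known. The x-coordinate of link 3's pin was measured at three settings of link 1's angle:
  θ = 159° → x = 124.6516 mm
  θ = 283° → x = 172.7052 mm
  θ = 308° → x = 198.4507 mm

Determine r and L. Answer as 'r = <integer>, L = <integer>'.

constraint per measurement: (x − r cos θ)² + (r sin θ − e)² = L²
subtracting the θ₁ and θ₂ equations cancels the r² and L² terms:
r = (x₁² − x₂²) / (2[(x₁cos θ₁ + e sin θ₁) − (x₂cos θ₂ + e sin θ₂)]) = 55.0000 → r = 55
L² = (x₁ − r cos θ₁)² + (r sin θ₁ − e)² = 30975.9847 → L = 176.0000 → L = 176
check at θ₃=308°: x = 198.4507 (printed 198.4507) ✓

r = 55, L = 176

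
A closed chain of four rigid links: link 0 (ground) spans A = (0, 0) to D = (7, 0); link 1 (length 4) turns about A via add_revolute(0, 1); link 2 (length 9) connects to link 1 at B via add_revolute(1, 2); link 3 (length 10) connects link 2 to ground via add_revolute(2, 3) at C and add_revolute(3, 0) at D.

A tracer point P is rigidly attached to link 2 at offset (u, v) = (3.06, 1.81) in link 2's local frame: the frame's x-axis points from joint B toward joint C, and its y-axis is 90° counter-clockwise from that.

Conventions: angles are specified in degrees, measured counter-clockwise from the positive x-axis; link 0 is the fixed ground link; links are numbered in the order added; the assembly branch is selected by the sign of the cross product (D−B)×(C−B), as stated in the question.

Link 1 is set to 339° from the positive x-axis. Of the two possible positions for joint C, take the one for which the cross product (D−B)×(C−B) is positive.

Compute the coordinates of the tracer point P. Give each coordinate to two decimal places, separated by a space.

A=(0,0), D=(7.00,0)
B = A + 4.00·(cos339°, sin339°) = (3.7343, -1.4335)
|BD| = 3.5664
circle(B,9.00) ∩ circle(D,10.00): a=-0.8805, h=8.9568
  candidates: C₊=(-0.6720,6.4141) cross=31.944; C₋=(6.5281,-9.9889) cross=-31.944
  branch + wants cross > 0 → take C=(-0.6720,6.4141) (cross=31.944)
ex = (C−B)/|BC| = (-0.4896,0.8720); ey = (-0.8720,-0.4896)
P = B + 3.06·ex + 1.81·ey = (0.6579,0.3486)

0.66 0.35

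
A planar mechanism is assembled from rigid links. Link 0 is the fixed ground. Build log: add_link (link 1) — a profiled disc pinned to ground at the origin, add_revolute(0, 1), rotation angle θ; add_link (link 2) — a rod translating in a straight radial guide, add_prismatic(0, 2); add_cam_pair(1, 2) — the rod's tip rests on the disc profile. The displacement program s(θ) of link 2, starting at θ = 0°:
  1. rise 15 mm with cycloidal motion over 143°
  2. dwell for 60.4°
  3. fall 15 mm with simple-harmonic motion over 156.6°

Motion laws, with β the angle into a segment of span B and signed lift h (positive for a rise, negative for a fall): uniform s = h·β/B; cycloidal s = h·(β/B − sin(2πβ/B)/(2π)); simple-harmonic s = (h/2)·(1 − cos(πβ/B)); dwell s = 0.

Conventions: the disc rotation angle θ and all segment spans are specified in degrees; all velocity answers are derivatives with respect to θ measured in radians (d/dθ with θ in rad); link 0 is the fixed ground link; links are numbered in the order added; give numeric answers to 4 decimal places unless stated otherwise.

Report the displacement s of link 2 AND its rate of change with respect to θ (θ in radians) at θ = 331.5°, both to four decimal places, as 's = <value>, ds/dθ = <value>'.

seg 1 [0°–143°] cycloidal, h=15: full span → s += 15 → s = 15.0000
seg 2 [143°–203.4°] dwell: s stays 15.0000
seg 3 [203.4°–360°] simple-harmonic, h=-15: θ=331.5° here. β=128.1, B=156.6. -15/2·(1 − cos(π·0.8180)) = -13.8072 → s = 1.1928
velocity in seg [203.4°–360°] (simple-harmonic), θ in radians: β = 128.1° = 2.2358 rad, B = 156.6° = 2.7332 rad; ds/dθ = (πh/(2B)) sin(πβ/B) = (π·(-15)/(2·2.7332)) sin(π·0.8180) = -4.664664 mm/rad

s = 1.1928, ds/dθ = -4.6647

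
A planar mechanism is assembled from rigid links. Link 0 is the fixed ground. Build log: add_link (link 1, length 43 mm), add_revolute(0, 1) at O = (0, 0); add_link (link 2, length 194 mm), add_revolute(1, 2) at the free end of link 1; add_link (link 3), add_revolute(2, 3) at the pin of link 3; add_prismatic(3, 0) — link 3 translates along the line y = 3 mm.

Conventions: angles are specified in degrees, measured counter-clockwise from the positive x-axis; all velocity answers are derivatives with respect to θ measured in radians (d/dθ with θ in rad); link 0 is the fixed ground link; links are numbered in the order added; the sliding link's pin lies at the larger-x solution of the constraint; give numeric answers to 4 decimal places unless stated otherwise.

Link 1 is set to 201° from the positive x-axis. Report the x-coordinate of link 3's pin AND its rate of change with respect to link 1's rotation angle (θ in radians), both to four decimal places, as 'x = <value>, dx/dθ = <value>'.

geometry: r = 43 mm, L = 194 mm, e = 3 mm
crank pin P = (r cos θ, r sin θ) = (-40.143958, -15.409822)
h = r sin θ − e = -15.409822 − 3 = -18.409822
x = r cos θ + √(L² − h²) = -40.143958 + 193.124515 = 152.980557
dx/dθ = −r sin θ − h·r cos θ/√(L² − h²) (θ in radians; h = -18.409822) = 11.583052

x = 152.9806, dx/dθ = 11.5831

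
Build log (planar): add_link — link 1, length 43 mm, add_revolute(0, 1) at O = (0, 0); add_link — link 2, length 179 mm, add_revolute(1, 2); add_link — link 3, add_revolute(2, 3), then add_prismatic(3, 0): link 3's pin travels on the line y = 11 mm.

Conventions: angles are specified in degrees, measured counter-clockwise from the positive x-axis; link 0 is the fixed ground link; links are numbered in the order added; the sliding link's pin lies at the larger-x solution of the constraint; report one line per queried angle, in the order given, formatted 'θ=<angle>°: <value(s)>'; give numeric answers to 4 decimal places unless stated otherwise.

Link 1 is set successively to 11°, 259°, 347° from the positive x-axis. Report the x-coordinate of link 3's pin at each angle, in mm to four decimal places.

geometry: r = 43 mm, L = 179 mm, e = 11 mm
θ=11°: crank pin P = (r cos θ, r sin θ) = (42.209969, 8.204787)
θ=11°: h = r sin θ − e = 8.204787 − 11 = -2.795213
θ=11°: x = r cos θ + √(L² − h²) = 42.209969 + 178.978174 = 221.188143
θ=259°: crank pin P = (r cos θ, r sin θ) = (-8.204787, -42.209969)
θ=259°: h = r sin θ − e = -42.209969 − 11 = -53.209969
θ=259°: x = r cos θ + √(L² − h²) = -8.204787 + 170.908453 = 162.703666
θ=347°: crank pin P = (r cos θ, r sin θ) = (41.897913, -9.672895)
θ=347°: h = r sin θ − e = -9.672895 − 11 = -20.672895
θ=347°: x = r cos θ + √(L² − h²) = 41.897913 + 177.802226 = 219.700138

θ=11°: 221.1881
θ=259°: 162.7037
θ=347°: 219.7001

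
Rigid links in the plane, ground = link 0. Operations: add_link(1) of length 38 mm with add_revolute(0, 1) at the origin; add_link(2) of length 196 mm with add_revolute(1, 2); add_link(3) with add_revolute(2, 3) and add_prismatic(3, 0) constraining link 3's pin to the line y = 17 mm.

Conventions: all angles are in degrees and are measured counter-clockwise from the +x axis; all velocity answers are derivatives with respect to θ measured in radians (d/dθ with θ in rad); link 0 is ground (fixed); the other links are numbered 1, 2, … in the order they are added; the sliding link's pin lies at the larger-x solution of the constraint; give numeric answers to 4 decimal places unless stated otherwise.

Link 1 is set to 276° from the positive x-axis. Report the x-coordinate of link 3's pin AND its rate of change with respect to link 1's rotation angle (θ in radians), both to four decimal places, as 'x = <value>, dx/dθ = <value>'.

geometry: r = 38 mm, L = 196 mm, e = 17 mm
crank pin P = (r cos θ, r sin θ) = (3.972082, -37.791832)
h = r sin θ − e = -37.791832 − 17 = -54.791832
x = r cos θ + √(L² − h²) = 3.972082 + 188.185693 = 192.157775
dx/dθ = −r sin θ − h·r cos θ/√(L² − h²) (θ in radians; h = -54.791832) = 38.948337

x = 192.1578, dx/dθ = 38.9483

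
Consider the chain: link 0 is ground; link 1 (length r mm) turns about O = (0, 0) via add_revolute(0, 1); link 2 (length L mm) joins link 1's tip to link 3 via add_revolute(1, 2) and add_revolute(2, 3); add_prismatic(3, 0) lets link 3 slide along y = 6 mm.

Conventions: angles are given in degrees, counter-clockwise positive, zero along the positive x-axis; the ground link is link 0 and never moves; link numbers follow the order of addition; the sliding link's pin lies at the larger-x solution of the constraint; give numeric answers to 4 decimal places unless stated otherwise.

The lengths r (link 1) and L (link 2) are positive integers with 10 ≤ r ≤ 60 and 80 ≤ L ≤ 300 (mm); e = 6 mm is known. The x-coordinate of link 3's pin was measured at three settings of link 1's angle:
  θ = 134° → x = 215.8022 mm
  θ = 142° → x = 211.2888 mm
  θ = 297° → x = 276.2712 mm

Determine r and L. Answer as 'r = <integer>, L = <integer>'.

constraint per measurement: (x − r cos θ)² + (r sin θ − e)² = L²
subtracting the θ₁ and θ₂ equations cancels the r² and L² terms:
r = (x₁² − x₂²) / (2[(x₁cos θ₁ + e sin θ₁) − (x₂cos θ₂ + e sin θ₂)]) = 55.9997 → r = 56
L² = (x₁ − r cos θ₁)² + (r sin θ₁ − e)² = 66048.9793 → L = 257.0000 → L = 257
check at θ₃=297°: x = 276.2712 (printed 276.2712) ✓

r = 56, L = 257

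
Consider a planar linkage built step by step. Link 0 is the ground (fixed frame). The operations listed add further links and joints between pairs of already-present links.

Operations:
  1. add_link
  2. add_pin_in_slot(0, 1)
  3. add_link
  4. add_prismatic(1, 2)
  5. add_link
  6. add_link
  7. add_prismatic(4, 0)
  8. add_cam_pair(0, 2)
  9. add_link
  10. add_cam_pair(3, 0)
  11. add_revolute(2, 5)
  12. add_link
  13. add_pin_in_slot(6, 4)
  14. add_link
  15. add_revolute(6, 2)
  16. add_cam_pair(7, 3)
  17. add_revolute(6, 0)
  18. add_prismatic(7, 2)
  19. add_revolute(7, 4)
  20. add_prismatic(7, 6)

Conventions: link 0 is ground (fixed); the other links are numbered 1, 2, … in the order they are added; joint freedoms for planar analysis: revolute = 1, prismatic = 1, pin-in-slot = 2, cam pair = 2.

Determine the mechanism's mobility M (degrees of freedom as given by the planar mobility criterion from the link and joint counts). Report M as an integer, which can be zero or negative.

L=1 J1=0 J2=0
add link → L=2 J1=0 J2=0
PS@0,1 dof=2 J2 → L=2 J1=0 J2=1
add link → L=3 J1=0 J2=1
P@1,2 dof=1 J1 → L=3 J1=1 J2=1
add link → L=4 J1=1 J2=1
add link → L=5 J1=1 J2=1
P@4,0 dof=1 J1 → L=5 J1=2 J2=1
C@0,2 dof=2 J2 → L=5 J1=2 J2=2
add link → L=6 J1=2 J2=2
C@3,0 dof=2 J2 → L=6 J1=2 J2=3
R@2,5 dof=1 J1 → L=6 J1=3 J2=3
add link → L=7 J1=3 J2=3
PS@6,4 dof=2 J2 → L=7 J1=3 J2=4
add link → L=8 J1=3 J2=4
R@6,2 dof=1 J1 → L=8 J1=4 J2=4
C@7,3 dof=2 J2 → L=8 J1=4 J2=5
R@6,0 dof=1 J1 → L=8 J1=5 J2=5
P@7,2 dof=1 J1 → L=8 J1=6 J2=5
R@7,4 dof=1 J1 → L=8 J1=7 J2=5
P@7,6 dof=1 J1 → L=8 J1=8 J2=5
M=3(L−1)−2J1−J2=3·7−2·8−5=0

M = 0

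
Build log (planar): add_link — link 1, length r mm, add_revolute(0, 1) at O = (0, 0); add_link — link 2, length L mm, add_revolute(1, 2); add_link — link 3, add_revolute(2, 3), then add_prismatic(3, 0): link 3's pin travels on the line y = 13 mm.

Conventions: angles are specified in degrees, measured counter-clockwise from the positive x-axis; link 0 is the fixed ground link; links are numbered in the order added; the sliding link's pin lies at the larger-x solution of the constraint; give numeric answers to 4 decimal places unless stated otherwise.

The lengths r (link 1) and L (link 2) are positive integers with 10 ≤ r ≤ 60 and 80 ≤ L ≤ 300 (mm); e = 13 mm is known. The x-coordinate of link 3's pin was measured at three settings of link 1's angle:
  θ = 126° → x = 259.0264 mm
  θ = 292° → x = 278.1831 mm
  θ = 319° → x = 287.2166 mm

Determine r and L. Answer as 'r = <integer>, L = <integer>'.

constraint per measurement: (x − r cos θ)² + (r sin θ − e)² = L²
subtracting the θ₁ and θ₂ equations cancels the r² and L² terms:
r = (x₁² − x₂²) / (2[(x₁cos θ₁ + e sin θ₁) − (x₂cos θ₂ + e sin θ₂)]) = 22.0000 → r = 22
L² = (x₁ − r cos θ₁)² + (r sin θ₁ − e)² = 73984.0017 → L = 272.0000 → L = 272
check at θ₃=319°: x = 287.2166 (printed 287.2166) ✓

r = 22, L = 272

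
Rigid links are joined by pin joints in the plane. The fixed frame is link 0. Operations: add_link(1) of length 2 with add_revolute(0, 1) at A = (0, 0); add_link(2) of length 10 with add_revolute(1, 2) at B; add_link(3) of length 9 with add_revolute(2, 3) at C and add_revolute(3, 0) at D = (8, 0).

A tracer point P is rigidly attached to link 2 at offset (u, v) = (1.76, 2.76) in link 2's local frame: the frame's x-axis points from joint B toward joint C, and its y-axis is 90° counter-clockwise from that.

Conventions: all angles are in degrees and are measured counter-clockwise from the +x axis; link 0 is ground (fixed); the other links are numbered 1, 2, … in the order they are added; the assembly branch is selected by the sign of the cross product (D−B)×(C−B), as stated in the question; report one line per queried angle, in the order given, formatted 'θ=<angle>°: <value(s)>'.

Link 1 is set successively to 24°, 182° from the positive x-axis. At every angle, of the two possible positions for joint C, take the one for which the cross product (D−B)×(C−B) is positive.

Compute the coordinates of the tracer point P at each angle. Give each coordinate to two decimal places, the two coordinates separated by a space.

A=(0,0), D=(8.00,0)
θ=24°: B = A + 2.00·(cos24°, sin24°) = (1.8271, 0.8135)
θ=24°: |BD| = 6.2263
θ=24°: circle(B,10.00) ∩ circle(D,9.00): a=4.6389, h=8.8589
θ=24°:   candidates: C₊=(7.5837,8.9904) cross=55.158; C₋=(5.2688,-8.5756) cross=-55.158
θ=24°:   branch + wants cross > 0 → take C=(7.5837,8.9904) (cross=55.158)
θ=24°: ex = (C−B)/|BC| = (0.5757,0.8177); ey = (-0.8177,0.5757)
θ=24°: P = B + 1.76·ex + 2.76·ey = (0.5834,3.8414)
θ=182°: B = A + 2.00·(cos182°, sin182°) = (-1.9988, -0.0698)
θ=182°: |BD| = 9.9990
θ=182°: circle(B,10.00) ∩ circle(D,9.00): a=5.9496, h=8.0375
θ=182°:   candidates: C₊=(3.8946,8.0091) cross=80.368; C₋=(4.0068,-8.0656) cross=-80.368
θ=182°:   branch + wants cross > 0 → take C=(3.8946,8.0091) (cross=80.368)
θ=182°: ex = (C−B)/|BC| = (0.5893,0.8079); ey = (-0.8079,0.5893)
θ=182°: P = B + 1.76·ex + 2.76·ey = (-3.1913,2.9787)

θ=24°: 0.58 3.84
θ=182°: -3.19 2.98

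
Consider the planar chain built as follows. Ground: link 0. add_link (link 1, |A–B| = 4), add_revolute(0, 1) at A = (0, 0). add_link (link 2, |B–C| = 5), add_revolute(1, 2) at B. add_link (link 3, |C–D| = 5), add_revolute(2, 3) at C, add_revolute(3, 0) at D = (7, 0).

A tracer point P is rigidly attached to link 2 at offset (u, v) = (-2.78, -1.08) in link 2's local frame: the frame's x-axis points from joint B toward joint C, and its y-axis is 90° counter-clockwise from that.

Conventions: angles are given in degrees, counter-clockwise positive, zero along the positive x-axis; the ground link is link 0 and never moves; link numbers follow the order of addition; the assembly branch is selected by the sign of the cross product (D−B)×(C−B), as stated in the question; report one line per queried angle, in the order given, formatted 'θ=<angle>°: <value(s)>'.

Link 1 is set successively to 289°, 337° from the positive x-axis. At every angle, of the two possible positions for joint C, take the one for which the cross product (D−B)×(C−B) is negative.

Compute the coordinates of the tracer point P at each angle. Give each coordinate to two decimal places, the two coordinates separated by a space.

A=(0,0), D=(7.00,0)
θ=289°: B = A + 4.00·(cos289°, sin289°) = (1.3023, -3.7821)
θ=289°: |BD| = 6.8387
θ=289°: circle(B,5.00) ∩ circle(D,5.00): a=3.4194, h=3.6480
θ=289°:   candidates: C₊=(2.1337,1.1483) cross=24.948; C₋=(6.1686,-4.9304) cross=-24.948
θ=289°:   branch - wants cross < 0 → take C=(6.1686,-4.9304) (cross=-24.948)
θ=289°: ex = (C−B)/|BC| = (0.9733,-0.2297); ey = (0.2297,0.9733)
θ=289°: P = B + -2.78·ex + -1.08·ey = (-1.6515,-4.1947)
θ=337°: B = A + 4.00·(cos337°, sin337°) = (3.6820, -1.5629)
θ=337°: |BD| = 3.6677
θ=337°: circle(B,5.00) ∩ circle(D,5.00): a=1.8338, h=4.6516
θ=337°:   candidates: C₊=(3.3588,3.4266) cross=17.060; C₋=(7.3232,-4.9895) cross=-17.060
θ=337°:   branch - wants cross < 0 → take C=(7.3232,-4.9895) (cross=-17.060)
θ=337°: ex = (C−B)/|BC| = (0.7282,-0.6853); ey = (0.6853,0.7282)
θ=337°: P = B + -2.78·ex + -1.08·ey = (0.9174,-0.4442)

θ=289°: -1.65 -4.19
θ=337°: 0.92 -0.44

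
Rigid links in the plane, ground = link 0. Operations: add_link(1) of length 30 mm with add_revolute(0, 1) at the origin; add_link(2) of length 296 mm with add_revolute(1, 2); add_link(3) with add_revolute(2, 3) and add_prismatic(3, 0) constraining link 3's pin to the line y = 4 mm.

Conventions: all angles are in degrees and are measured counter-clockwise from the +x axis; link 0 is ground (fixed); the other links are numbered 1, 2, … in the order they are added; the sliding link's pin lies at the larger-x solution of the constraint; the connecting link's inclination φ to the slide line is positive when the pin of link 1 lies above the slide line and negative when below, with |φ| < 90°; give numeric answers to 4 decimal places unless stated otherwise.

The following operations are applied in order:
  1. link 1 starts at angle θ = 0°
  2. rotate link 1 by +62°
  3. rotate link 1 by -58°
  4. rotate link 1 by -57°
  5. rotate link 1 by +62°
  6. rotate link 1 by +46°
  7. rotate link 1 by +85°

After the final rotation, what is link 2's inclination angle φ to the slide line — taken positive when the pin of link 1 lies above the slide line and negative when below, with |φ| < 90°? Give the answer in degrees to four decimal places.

geometry: r = 30 mm, L = 296 mm, e = 4 mm; θ starts at 0°
rotate link 1 by +62°: θ ← 0° +62° = 62°
rotate link 1 by -58°: θ ← 62° -58° = 4°
rotate link 1 by -57°: θ ← 4° -57° = -53°
rotate link 1 by +62°: θ ← -53° +62° = 9°
rotate link 1 by +46°: θ ← 9° +46° = 55°
rotate link 1 by +85°: θ ← 55° +85° = 140°
h = r sin θ − e = 19.283628 − 4 = 15.283628
sin φ = h / L = 15.283628 / 296 = 0.05163388
φ = arcsin(0.05163388) = 2.959719°

2.9597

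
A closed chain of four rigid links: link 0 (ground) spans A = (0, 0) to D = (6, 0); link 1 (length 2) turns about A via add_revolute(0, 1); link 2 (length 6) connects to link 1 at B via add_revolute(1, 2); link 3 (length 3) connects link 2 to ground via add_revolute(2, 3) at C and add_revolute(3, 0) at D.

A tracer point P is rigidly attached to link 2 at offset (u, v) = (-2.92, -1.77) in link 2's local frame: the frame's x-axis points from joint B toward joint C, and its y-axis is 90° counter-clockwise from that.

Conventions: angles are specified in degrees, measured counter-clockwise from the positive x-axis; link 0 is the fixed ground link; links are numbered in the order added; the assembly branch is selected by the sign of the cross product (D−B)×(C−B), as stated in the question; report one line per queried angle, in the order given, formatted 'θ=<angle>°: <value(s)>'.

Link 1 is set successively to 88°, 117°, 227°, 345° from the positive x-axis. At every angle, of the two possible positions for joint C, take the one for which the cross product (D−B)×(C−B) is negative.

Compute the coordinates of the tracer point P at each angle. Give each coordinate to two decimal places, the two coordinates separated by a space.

A=(0,0), D=(6.00,0)
θ=88°: B = A + 2.00·(cos88°, sin88°) = (0.0698, 1.9988)
θ=88°: |BD| = 6.2580
θ=88°: circle(B,6.00) ∩ circle(D,3.00): a=5.2862, h=2.8383
θ=88°:   candidates: C₊=(5.9857,3.0000) cross=17.762; C₋=(4.1726,-2.3792) cross=-17.762
θ=88°:   branch - wants cross < 0 → take C=(4.1726,-2.3792) (cross=-17.762)
θ=88°: ex = (C−B)/|BC| = (0.6838,-0.7297); ey = (0.7297,0.6838)
θ=88°: P = B + -2.92·ex + -1.77·ey = (-3.2184,2.9191)
θ=117°: B = A + 2.00·(cos117°, sin117°) = (-0.9080, 1.7820)
θ=117°: |BD| = 7.1341
θ=117°: circle(B,6.00) ∩ circle(D,3.00): a=5.4594, h=2.4890
θ=117°:   candidates: C₊=(5.0001,2.8284) cross=17.757; C₋=(3.7566,-1.9918) cross=-17.757
θ=117°:   branch - wants cross < 0 → take C=(3.7566,-1.9918) (cross=-17.757)
θ=117°: ex = (C−B)/|BC| = (0.7774,-0.6290); ey = (0.6290,0.7774)
θ=117°: P = B + -2.92·ex + -1.77·ey = (-4.2914,2.2425)
θ=227°: B = A + 2.00·(cos227°, sin227°) = (-1.3640, -1.4627)
θ=227°: |BD| = 7.5079
θ=227°: circle(B,6.00) ∩ circle(D,3.00): a=5.5520, h=2.2748
θ=227°:   candidates: C₊=(3.6385,1.8502) cross=17.079; C₋=(4.5248,-2.6123) cross=-17.079
θ=227°:   branch - wants cross < 0 → take C=(4.5248,-2.6123) (cross=-17.079)
θ=227°: ex = (C−B)/|BC| = (0.9815,-0.1916); ey = (0.1916,0.9815)
θ=227°: P = B + -2.92·ex + -1.77·ey = (-4.5690,-2.6405)
θ=345°: B = A + 2.00·(cos345°, sin345°) = (1.9319, -0.5176)
θ=345°: |BD| = 4.1009
θ=345°: circle(B,6.00) ∩ circle(D,3.00): a=5.3424, h=2.7311
θ=345°:   candidates: C₊=(6.8868,2.8659) cross=11.200; C₋=(7.5762,-2.5525) cross=-11.200
θ=345°:   branch - wants cross < 0 → take C=(7.5762,-2.5525) (cross=-11.200)
θ=345°: ex = (C−B)/|BC| = (0.9407,-0.3391); ey = (0.3391,0.9407)
θ=345°: P = B + -2.92·ex + -1.77·ey = (-1.4154,-1.1924)

θ=88°: -3.22 2.92
θ=117°: -4.29 2.24
θ=227°: -4.57 -2.64
θ=345°: -1.42 -1.19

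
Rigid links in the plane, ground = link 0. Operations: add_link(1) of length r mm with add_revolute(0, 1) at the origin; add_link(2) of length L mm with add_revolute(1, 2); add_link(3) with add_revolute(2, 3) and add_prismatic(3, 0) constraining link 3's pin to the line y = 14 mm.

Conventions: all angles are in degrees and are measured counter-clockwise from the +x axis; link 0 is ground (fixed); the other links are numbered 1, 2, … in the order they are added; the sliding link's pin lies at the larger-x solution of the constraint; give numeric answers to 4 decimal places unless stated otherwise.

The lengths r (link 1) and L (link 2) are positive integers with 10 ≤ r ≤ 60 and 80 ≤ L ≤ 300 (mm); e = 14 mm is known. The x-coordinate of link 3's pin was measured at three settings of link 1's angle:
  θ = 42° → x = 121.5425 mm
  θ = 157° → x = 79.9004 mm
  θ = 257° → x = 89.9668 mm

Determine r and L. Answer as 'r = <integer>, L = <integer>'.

constraint per measurement: (x − r cos θ)² + (r sin θ − e)² = L²
subtracting the θ₁ and θ₂ equations cancels the r² and L² terms:
r = (x₁² − x₂²) / (2[(x₁cos θ₁ + e sin θ₁) − (x₂cos θ₂ + e sin θ₂)]) = 25.0000 → r = 25
L² = (x₁ − r cos θ₁)² + (r sin θ₁ − e)² = 10609.0039 → L = 103.0000 → L = 103
check at θ₃=257°: x = 89.9668 (printed 89.9668) ✓

r = 25, L = 103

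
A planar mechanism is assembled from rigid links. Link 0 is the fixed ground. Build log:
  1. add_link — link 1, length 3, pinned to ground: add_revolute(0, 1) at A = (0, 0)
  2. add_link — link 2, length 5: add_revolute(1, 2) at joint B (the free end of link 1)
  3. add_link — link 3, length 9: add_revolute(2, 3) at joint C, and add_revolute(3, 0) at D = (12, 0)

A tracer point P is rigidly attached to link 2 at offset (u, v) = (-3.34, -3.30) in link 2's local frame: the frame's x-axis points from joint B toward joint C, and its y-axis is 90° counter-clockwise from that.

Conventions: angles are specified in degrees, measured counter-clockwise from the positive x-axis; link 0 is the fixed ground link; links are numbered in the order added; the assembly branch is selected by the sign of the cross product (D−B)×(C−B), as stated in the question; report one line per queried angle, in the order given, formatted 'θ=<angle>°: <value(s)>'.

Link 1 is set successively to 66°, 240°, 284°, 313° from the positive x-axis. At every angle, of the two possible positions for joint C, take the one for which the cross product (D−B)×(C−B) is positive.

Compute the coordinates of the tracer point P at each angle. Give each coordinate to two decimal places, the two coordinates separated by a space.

A=(0,0), D=(12.00,0)
θ=66°: B = A + 3.00·(cos66°, sin66°) = (1.2202, 2.7406)
θ=66°: |BD| = 11.1227
θ=66°: circle(B,5.00) ∩ circle(D,9.00): a=3.0440, h=3.9666
θ=66°:   candidates: C₊=(5.1477,5.8349) cross=44.120; C₋=(3.1930,-1.8537) cross=-44.120
θ=66°:   branch + wants cross > 0 → take C=(5.1477,5.8349) (cross=44.120)
θ=66°: ex = (C−B)/|BC| = (0.7855,0.6189); ey = (-0.6189,0.7855)
θ=66°: P = B + -3.34·ex + -3.30·ey = (0.6389,-1.9185)
θ=240°: B = A + 3.00·(cos240°, sin240°) = (-1.5000, -2.5981)
θ=240°: |BD| = 13.7477
θ=240°: circle(B,5.00) ∩ circle(D,9.00): a=4.8372, h=1.2656
θ=240°:   candidates: C₊=(3.0108,-0.4411) cross=17.400; C₋=(3.4892,-2.9268) cross=-17.400
θ=240°:   branch + wants cross > 0 → take C=(3.0108,-0.4411) (cross=17.400)
θ=240°: ex = (C−B)/|BC| = (0.9022,0.4314); ey = (-0.4314,0.9022)
θ=240°: P = B + -3.34·ex + -3.30·ey = (-3.0896,-7.0161)
θ=284°: B = A + 3.00·(cos284°, sin284°) = (0.7258, -2.9109)
θ=284°: |BD| = 11.6440
θ=284°: circle(B,5.00) ∩ circle(D,9.00): a=3.4173, h=3.6499
θ=284°:   candidates: C₊=(3.1221,1.4775) cross=42.500; C₋=(4.9470,-5.5906) cross=-42.500
θ=284°:   branch + wants cross > 0 → take C=(3.1221,1.4775) (cross=42.500)
θ=284°: ex = (C−B)/|BC| = (0.4793,0.8777); ey = (-0.8777,0.4793)
θ=284°: P = B + -3.34·ex + -3.30·ey = (2.0213,-7.4239)
θ=313°: B = A + 3.00·(cos313°, sin313°) = (2.0460, -2.1941)
θ=313°: |BD| = 10.1929
θ=313°: circle(B,5.00) ∩ circle(D,9.00): a=2.3495, h=4.4136
θ=313°:   candidates: C₊=(3.3904,2.6218) cross=44.988; C₋=(5.2904,-5.9985) cross=-44.988
θ=313°:   branch + wants cross > 0 → take C=(3.3904,2.6218) (cross=44.988)
θ=313°: ex = (C−B)/|BC| = (0.2689,0.9632); ey = (-0.9632,0.2689)
θ=313°: P = B + -3.34·ex + -3.30·ey = (4.3264,-6.2983)

θ=66°: 0.64 -1.92
θ=240°: -3.09 -7.02
θ=284°: 2.02 -7.42
θ=313°: 4.33 -6.30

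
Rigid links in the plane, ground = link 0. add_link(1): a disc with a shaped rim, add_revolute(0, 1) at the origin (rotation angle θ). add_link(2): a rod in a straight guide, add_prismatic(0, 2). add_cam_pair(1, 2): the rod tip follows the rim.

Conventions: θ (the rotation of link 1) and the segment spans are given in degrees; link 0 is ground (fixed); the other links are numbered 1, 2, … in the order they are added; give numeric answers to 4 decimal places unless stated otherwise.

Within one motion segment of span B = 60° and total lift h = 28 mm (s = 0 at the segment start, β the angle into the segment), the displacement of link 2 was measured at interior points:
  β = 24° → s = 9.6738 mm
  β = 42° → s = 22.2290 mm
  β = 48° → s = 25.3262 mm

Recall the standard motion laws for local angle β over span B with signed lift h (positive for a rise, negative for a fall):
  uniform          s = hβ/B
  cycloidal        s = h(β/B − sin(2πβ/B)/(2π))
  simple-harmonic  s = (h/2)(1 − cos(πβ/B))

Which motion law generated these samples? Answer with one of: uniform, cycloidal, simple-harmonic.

candidates at β/B = r: uniform s = h·r (linear in β); cycloidal s = h·(r − sin(2πr)/(2π)); simple-harmonic s = (h/2)(1 − cos(πr))
β=24°: printed 9.6738 | uniform 11.2000, cycloidal 8.5806, simple-harmonic 9.6738
β=42°: printed 22.2290 | uniform 19.6000, cycloidal 23.8382, simple-harmonic 22.2290
β=48°: printed 25.3262 | uniform 22.4000, cycloidal 26.6382, simple-harmonic 25.3262
only one law matches every sample → simple-harmonic

simple-harmonic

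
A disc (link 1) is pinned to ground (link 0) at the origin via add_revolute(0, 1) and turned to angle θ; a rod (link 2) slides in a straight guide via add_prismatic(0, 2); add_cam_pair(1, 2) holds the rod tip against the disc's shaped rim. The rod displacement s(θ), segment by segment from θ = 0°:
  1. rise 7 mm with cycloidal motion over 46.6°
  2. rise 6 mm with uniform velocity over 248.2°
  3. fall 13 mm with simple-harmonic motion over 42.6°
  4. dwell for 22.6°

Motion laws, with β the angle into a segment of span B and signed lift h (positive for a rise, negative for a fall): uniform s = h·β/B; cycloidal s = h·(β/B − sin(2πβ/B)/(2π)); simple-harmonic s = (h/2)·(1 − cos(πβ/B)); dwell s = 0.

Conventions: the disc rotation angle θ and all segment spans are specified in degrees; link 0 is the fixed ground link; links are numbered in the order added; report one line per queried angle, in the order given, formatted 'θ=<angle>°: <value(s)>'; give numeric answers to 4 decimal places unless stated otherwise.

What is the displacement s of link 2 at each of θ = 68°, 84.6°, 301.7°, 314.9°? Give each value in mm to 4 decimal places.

segment 1 (0° to 46.6°, cycloidal, h = 7) is passed completely: s = 0.0000 + (7) = 7.0000
θ = 68° falls in segment 2 (46.6° to 294.8°, uniform, h = 6): β = 68 − 46.6 = 21.4°, B = 248.2°; Δs = 6·21.4/248.2 = 0.5173; s = 7.0000 + 0.5173 = 7.5173
θ = 84.6° falls in segment 2 (46.6° to 294.8°, uniform, h = 6): β = 84.6 − 46.6 = 38°, B = 248.2°; Δs = 6·38/248.2 = 0.9186; s = 7.0000 + 0.9186 = 7.9186
segment 2 (46.6° to 294.8°, uniform, h = 6) is passed completely: s = 7.0000 + (6) = 13.0000
θ = 301.7° falls in segment 3 (294.8° to 337.4°, simple-harmonic, h = -13): β = 301.7 − 294.8 = 6.9°, B = 42.6°; Δs = -13/2·(1 − cos(π·0.1620)) = -0.8235; s = 13.0000 − 0.8235 = 12.1765
θ = 314.9° falls in segment 3 (294.8° to 337.4°, simple-harmonic, h = -13): β = 314.9 − 294.8 = 20.1°, B = 42.6°; Δs = -13/2·(1 − cos(π·0.4718)) = -5.9255; s = 13.0000 − 5.9255 = 7.0745

θ=68°: 7.5173
θ=84.6°: 7.9186
θ=301.7°: 12.1765
θ=314.9°: 7.0745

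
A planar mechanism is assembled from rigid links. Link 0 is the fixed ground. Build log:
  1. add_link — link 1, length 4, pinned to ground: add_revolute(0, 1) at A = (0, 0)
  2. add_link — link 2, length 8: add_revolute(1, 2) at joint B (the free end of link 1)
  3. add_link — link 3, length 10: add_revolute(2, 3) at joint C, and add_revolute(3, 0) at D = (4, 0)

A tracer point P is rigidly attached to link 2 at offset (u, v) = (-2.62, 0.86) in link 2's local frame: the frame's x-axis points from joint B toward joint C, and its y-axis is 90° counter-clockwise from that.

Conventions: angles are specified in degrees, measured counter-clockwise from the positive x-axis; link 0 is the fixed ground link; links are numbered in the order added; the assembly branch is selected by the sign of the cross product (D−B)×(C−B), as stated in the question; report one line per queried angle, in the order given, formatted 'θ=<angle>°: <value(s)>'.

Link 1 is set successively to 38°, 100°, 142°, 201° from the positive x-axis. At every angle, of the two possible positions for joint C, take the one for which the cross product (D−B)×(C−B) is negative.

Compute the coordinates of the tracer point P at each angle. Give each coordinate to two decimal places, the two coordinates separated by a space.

A=(0,0), D=(4.00,0)
θ=38°: B = A + 4.00·(cos38°, sin38°) = (3.1520, 2.4626)
θ=38°: |BD| = 2.6045
θ=38°: circle(B,8.00) ∩ circle(D,10.00): a=-5.6087, h=5.7046
θ=38°:   candidates: C₊=(6.7198,9.6230) cross=14.858; C₋=(-4.0678,5.9086) cross=-14.858
θ=38°:   branch - wants cross < 0 → take C=(-4.0678,5.9086) (cross=-14.858)
θ=38°: ex = (C−B)/|BC| = (-0.9025,0.4307); ey = (-0.4307,-0.9025)
θ=38°: P = B + -2.62·ex + 0.86·ey = (5.1461,0.5580)
θ=100°: B = A + 4.00·(cos100°, sin100°) = (-0.6946, 3.9392)
θ=100°: |BD| = 6.1284
θ=100°: circle(B,8.00) ∩ circle(D,10.00): a=0.1270, h=7.9990
θ=100°:   candidates: C₊=(4.5444,9.9852) cross=49.021; C₋=(-5.7389,-2.2700) cross=-49.021
θ=100°:   branch - wants cross < 0 → take C=(-5.7389,-2.2700) (cross=-49.021)
θ=100°: ex = (C−B)/|BC| = (-0.6305,-0.7762); ey = (0.7762,-0.6305)
θ=100°: P = B + -2.62·ex + 0.86·ey = (1.6249,5.4305)
θ=142°: B = A + 4.00·(cos142°, sin142°) = (-3.1520, 2.4626)
θ=142°: |BD| = 7.5641
θ=142°: circle(B,8.00) ∩ circle(D,10.00): a=1.4024, h=7.8761
θ=142°:   candidates: C₊=(0.7382,9.4531) cross=59.576; C₋=(-4.3902,-5.4410) cross=-59.576
θ=142°:   branch - wants cross < 0 → take C=(-4.3902,-5.4410) (cross=-59.576)
θ=142°: ex = (C−B)/|BC| = (-0.1548,-0.9879); ey = (0.9879,-0.1548)
θ=142°: P = B + -2.62·ex + 0.86·ey = (-1.8969,4.9180)
θ=201°: B = A + 4.00·(cos201°, sin201°) = (-3.7343, -1.4335)
θ=201°: |BD| = 7.8660
θ=201°: circle(B,8.00) ∩ circle(D,10.00): a=1.6447, h=7.8291
θ=201°:   candidates: C₊=(-3.5439,6.5643) cross=61.584; C₋=(-0.6904,-8.8318) cross=-61.584
θ=201°:   branch - wants cross < 0 → take C=(-0.6904,-8.8318) (cross=-61.584)
θ=201°: ex = (C−B)/|BC| = (0.3805,-0.9248); ey = (0.9248,0.3805)
θ=201°: P = B + -2.62·ex + 0.86·ey = (-3.9359,1.3167)

θ=38°: 5.15 0.56
θ=100°: 1.62 5.43
θ=142°: -1.90 4.92
θ=201°: -3.94 1.32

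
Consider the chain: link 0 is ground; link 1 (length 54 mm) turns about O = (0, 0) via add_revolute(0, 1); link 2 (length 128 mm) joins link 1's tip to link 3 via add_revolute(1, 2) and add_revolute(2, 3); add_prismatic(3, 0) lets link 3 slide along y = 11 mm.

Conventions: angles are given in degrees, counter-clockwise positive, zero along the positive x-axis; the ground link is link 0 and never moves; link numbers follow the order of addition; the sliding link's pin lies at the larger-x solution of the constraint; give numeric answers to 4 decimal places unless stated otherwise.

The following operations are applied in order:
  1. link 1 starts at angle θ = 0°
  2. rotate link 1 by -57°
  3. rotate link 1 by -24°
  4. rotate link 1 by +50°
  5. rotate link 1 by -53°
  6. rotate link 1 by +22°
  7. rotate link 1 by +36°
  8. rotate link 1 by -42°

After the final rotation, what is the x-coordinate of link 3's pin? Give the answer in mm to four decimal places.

geometry: r = 54 mm, L = 128 mm, e = 11 mm; θ starts at 0°
rotate link 1 by -57°: θ ← 0° -57° = -57°
rotate link 1 by -24°: θ ← -57° -24° = -81°
rotate link 1 by +50°: θ ← -81° +50° = -31°
rotate link 1 by -53°: θ ← -31° -53° = -84°
rotate link 1 by +22°: θ ← -84° +22° = -62°
rotate link 1 by +36°: θ ← -62° +36° = -26°
rotate link 1 by -42°: θ ← -26° -42° = -68°
crank pin P = (r cos θ, r sin θ) = (20.228756, -50.067928)
h = r sin θ − e = -50.067928 − 11 = -61.067928
x = r cos θ + √(L² − h²) = 20.228756 + 112.493147 = 132.721903

132.7219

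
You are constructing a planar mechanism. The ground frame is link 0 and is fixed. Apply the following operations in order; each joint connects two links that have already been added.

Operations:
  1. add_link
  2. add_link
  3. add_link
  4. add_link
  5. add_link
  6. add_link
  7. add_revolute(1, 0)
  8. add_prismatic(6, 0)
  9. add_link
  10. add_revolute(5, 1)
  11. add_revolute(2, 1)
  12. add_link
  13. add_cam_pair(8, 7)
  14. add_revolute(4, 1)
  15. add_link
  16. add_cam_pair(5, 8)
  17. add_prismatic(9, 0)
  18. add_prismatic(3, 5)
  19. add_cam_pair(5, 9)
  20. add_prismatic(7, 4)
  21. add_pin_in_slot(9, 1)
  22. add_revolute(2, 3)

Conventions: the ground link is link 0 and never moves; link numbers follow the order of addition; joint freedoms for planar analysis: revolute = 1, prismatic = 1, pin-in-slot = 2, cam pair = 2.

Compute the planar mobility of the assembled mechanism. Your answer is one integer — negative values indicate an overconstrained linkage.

link 0 = ground. State L|J1|J2 = 1|0|0
+link1  2|0|0
+link2  3|0|0
+link3  4|0|0
+link4  5|0|0
+link5  6|0|0
+link6  7|0|0
R(1,0) f=1→J1  7|1|0
P(6,0) f=1→J1  7|2|0
+link7  8|2|0
R(5,1) f=1→J1  8|3|0
R(2,1) f=1→J1  8|4|0
+link8  9|4|0
C(8,7) f=2→J2  9|4|1
R(4,1) f=1→J1  9|5|1
+link9  10|5|1
C(5,8) f=2→J2  10|5|2
P(9,0) f=1→J1  10|6|2
P(3,5) f=1→J1  10|7|2
C(5,9) f=2→J2  10|7|3
P(7,4) f=1→J1  10|8|3
PS(9,1) f=2→J2  10|8|4
R(2,3) f=1→J1  10|9|4
M = 3(10−1)−2·9−4 = 27−18−4 = 5

M = 5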